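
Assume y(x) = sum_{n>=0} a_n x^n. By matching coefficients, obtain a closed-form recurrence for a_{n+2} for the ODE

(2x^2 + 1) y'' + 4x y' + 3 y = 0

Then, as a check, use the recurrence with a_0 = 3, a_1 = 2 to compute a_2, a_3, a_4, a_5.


Substitute y = sum_n a_n x^n.
(1 + 2 x^2) y'' contributes (n+2)(n+1) a_{n+2} + 2 n(n-1) a_n at x^n.
4 x y'(x) contributes 4 n a_n at x^n.
3 y(x) contributes 3 a_n at x^n.
Matching x^n: (n+2)(n+1) a_{n+2} + (2 n(n-1) + 4 n + 3) a_n = 0.
Thus a_{n+2} = (-2 n(n-1) - 4 n - 3) / ((n+1)(n+2)) * a_n.

Check with a_0 = 3, a_1 = 2 (apply the recurrence for n = 0, 1, 2, 3): a_0 = 3, a_1 = 2, a_2 = -9/2, a_3 = -7/3, a_4 = 45/8, a_5 = 63/20.

a_(n+2) = (-2 n(n-1) - 4 n - 3) / ((n+1)(n+2)) * a_n; check: a_0 = 3, a_1 = 2, a_2 = -9/2, a_3 = -7/3, a_4 = 45/8, a_5 = 63/20


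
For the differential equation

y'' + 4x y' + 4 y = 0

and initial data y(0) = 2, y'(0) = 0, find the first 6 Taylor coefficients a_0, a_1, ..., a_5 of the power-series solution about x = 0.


Ansatz: y(x) = sum_{n>=0} a_n x^n, so y'(x) = sum_{n>=1} n a_n x^(n-1) and y''(x) = sum_{n>=2} n(n-1) a_n x^(n-2).
Substitute into P(x) y'' + Q(x) y' + R(x) y = 0 with P(x) = 1, Q(x) = 4x, R(x) = 4, and match powers of x.
Initial conditions: a_0 = 2, a_1 = 0.
Setting the coefficient of each power of x to zero and solving order by order (substituting the coefficients already found):
  x^0: 2 a_2 + 4 a_0 = 0  ->  2 a_2 = -4 a_0 = -8  ->  a_2 = -4
  x^1: 6 a_3 + 8 a_1 = 0  ->  6 a_3 = -8 a_1 = 0  ->  a_3 = 0
  x^2: 12 a_4 + 12 a_2 = 0  ->  12 a_4 = -12 a_2 = 48  ->  a_4 = 4
  x^3: 20 a_5 + 16 a_3 = 0  ->  20 a_5 = -16 a_3 = 0  ->  a_5 = 0
Truncated series: y(x) = 2 - 4 x^2 + 4 x^4 + O(x^6).

a_0 = 2; a_1 = 0; a_2 = -4; a_3 = 0; a_4 = 4; a_5 = 0


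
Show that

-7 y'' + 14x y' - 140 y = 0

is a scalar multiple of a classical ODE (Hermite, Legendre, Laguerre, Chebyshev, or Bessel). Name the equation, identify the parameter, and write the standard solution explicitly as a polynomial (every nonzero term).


All three coefficients share the factor -7; dividing through by -7 gives  y'' - 2x y' + 20 y = 0.
This matches the Hermite equation y'' - 2x y' + 2n y = 0 with 2n = 20, so n = 10; the polynomial solution is H_10(x).
With y = sum_k a_k x^k, matching x^k gives (k+2)(k+1) a_{k+2} = 2(k - n) a_k = 2(k - 10) a_k. The right side vanishes at k = 10, so the series with the parity of 10 terminates at degree 10.
Standard normalization: leading coefficient of H_n is 2^n, so a_10 = 2^10 = 1024. Work downward with a_k = (k+1)(k+2) a_{k+2} / (2(k - n)):
  a_8 = (9)(10)(1024) / (2(8 - 10)) = 92160/(-4) = -23040
  a_6 = (7)(8)(-23040) / (2(6 - 10)) = -1290240/(-8) = 161280
  a_4 = (5)(6)(161280) / (2(4 - 10)) = 4838400/(-12) = -403200
  a_2 = (3)(4)(-403200) / (2(2 - 10)) = -4838400/(-16) = 302400
  a_0 = (1)(2)(302400) / (2(0 - 10)) = 604800/(-20) = -30240
Hence H_10(x) = 1024 x^10 - 23040 x^8 + 161280 x^6 - 403200 x^4 + 302400 x^2 - 30240.

H_10(x); series = 1024 x^10 - 23040 x^8 + 161280 x^6 - 403200 x^4 + 302400 x^2 - 30240


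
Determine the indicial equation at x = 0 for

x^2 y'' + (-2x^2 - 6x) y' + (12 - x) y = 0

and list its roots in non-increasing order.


Divide by x^2 to reach normal form y'' + P_1(x) y' + P_2(x) y = 0 with P_1(x) = -2 - 6/x and P_2(x) = -1/x + 12/x^2.
x = 0 is a singular point because the y'-coefficient -2 - 6/x has a pole at x = 0 and the y-coefficient -1/x + 12/x^2 has a pole at x = 0.
It is a regular singular point because x P_1(x) = p(x) = -2x - 6 and x^2 P_2(x) = q(x) = 12 - x are polynomials, hence analytic at x = 0.
p(0) = -6,  q(0) = 12.
Indicial equation: r(r-1) + p(0) r + q(0) = 0, i.e. r^2 + (p(0) - 1) r + q(0) = 0, i.e. r^2 - 7 r + 12 = 0.
Discriminant: (-7)^2 - 4(12) = 1, so r = (7 ± 1)/2.
Solving: r_1 = 4, r_2 = 3.

indicial: r^2 - 7 r + 12 = 0; roots r_1 = 4, r_2 = 3


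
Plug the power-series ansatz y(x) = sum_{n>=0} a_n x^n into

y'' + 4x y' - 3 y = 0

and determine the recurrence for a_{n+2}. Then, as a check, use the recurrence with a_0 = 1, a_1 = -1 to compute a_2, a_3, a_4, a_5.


Substitute y = sum_n a_n x^n.
y''(x) has coefficient (n+2)(n+1) a_{n+2} at x^n;
4 x y'(x) has coefficient 4 n a_n at x^n (shift);
-3 y(x) has coefficient -3 a_n at x^n.
Matching x^n: (n+2)(n+1) a_{n+2} + (4n - 3) a_n = 0.
Thus a_{n+2} = (-4n + 3) / ((n+1)(n+2)) * a_n.

Check with a_0 = 1, a_1 = -1 (apply the recurrence for n = 0, 1, 2, 3): a_0 = 1, a_1 = -1, a_2 = 3/2, a_3 = 1/6, a_4 = -5/8, a_5 = -3/40.

a_(n+2) = (-4n + 3) / ((n+1)(n+2)) * a_n; check: a_0 = 1, a_1 = -1, a_2 = 3/2, a_3 = 1/6, a_4 = -5/8, a_5 = -3/40


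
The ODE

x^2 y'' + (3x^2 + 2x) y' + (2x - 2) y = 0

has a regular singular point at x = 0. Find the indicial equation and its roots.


Divide by x^2 to reach normal form y'' + P_1(x) y' + P_2(x) y = 0 with P_1(x) = 3 + 2/x and P_2(x) = 2/x - 2/x^2.
x = 0 is a singular point because the y'-coefficient 3 + 2/x has a pole at x = 0 and the y-coefficient 2/x - 2/x^2 has a pole at x = 0.
It is a regular singular point because x P_1(x) = p(x) = 3x + 2 and x^2 P_2(x) = q(x) = 2x - 2 are polynomials, hence analytic at x = 0.
p(0) = 2,  q(0) = -2.
Indicial equation: r(r-1) + p(0) r + q(0) = 0, i.e. r^2 + (p(0) - 1) r + q(0) = 0, i.e. r^2 + 1 r - 2 = 0.
Discriminant: (1)^2 - 4(-2) = 9, so r = (-1 ± 3)/2.
Solving: r_1 = 1, r_2 = -2.

indicial: r^2 + 1 r - 2 = 0; roots r_1 = 1, r_2 = -2


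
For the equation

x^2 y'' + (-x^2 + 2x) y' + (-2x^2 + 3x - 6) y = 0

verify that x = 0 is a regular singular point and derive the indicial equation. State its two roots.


Divide by x^2 to reach normal form y'' + P_1(x) y' + P_2(x) y = 0 with P_1(x) = -1 + 2/x and P_2(x) = -2 + 3/x - 6/x^2.
x = 0 is a singular point because the y'-coefficient -1 + 2/x has a pole at x = 0 and the y-coefficient -2 + 3/x - 6/x^2 has a pole at x = 0.
It is a regular singular point because x P_1(x) = p(x) = 2 - x and x^2 P_2(x) = q(x) = -2x^2 + 3x - 6 are polynomials, hence analytic at x = 0.
p(0) = 2,  q(0) = -6.
Indicial equation: r(r-1) + p(0) r + q(0) = 0, i.e. r^2 + (p(0) - 1) r + q(0) = 0, i.e. r^2 + 1 r - 6 = 0.
Discriminant: (1)^2 - 4(-6) = 25, so r = (-1 ± 5)/2.
Solving: r_1 = 2, r_2 = -3.

indicial: r^2 + 1 r - 6 = 0; roots r_1 = 2, r_2 = -3


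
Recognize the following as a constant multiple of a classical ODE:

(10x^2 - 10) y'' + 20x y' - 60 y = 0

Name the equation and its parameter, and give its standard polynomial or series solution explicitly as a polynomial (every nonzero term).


All three coefficients share the factor -10; dividing through by -10 gives  (1 - x^2) y'' - 2x y' + 6 y = 0.
This matches the Legendre equation (1 - x^2) y'' - 2x y' + n(n+1) y = 0 (note the -2x y' term) with n(n+1) = 6, so n = 2; the polynomial solution is P_2(x).
With y = sum_k a_k x^k, matching x^k gives (k+2)(k+1) a_{k+2} = [k(k+1) - n(n+1)] a_k = (k - 2)(k + 3) a_k. The right side vanishes at k = 2, so the series with the parity of 2 terminates at degree 2.
Standard normalization (P_n(1) = 1): leading coefficient (2n)!/(2^n (n!)^2) = 24/(4*4) = 3/2, so a_2 = 3/2. Work downward with a_k = (k+1)(k+2) a_{k+2} / ((k - 2)(k + 3)):
  a_0 = (1)(2)(3/2) / ((0 - 2)(0 + 3)) = 3/(-6) = -1/2
Hence P_2(x) = 3 x^2/2 - 1/2.

P_2(x); series = 3 x^2/2 - 1/2


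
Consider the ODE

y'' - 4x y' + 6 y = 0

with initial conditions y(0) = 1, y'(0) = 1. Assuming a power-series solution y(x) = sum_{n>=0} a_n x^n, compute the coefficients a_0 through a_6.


Ansatz: y(x) = sum_{n>=0} a_n x^n, so y'(x) = sum_{n>=1} n a_n x^(n-1) and y''(x) = sum_{n>=2} n(n-1) a_n x^(n-2).
Substitute into P(x) y'' + Q(x) y' + R(x) y = 0 with P(x) = 1, Q(x) = -4x, R(x) = 6, and match powers of x.
Initial conditions: a_0 = 1, a_1 = 1.
Setting the coefficient of each power of x to zero and solving order by order (substituting the coefficients already found):
  x^0: 2 a_2 + 6 a_0 = 0  ->  2 a_2 = -6 a_0 = -6  ->  a_2 = -3
  x^1: 6 a_3 + 2 a_1 = 0  ->  6 a_3 = -2 a_1 = -2  ->  a_3 = -1/3
  x^2: 12 a_4 - 2 a_2 = 0  ->  12 a_4 = 2 a_2 = -6  ->  a_4 = -1/2
  x^3: 20 a_5 - 6 a_3 = 0  ->  20 a_5 = 6 a_3 = -2  ->  a_5 = -1/10
  x^4: 30 a_6 - 10 a_4 = 0  ->  30 a_6 = 10 a_4 = -5  ->  a_6 = -1/6
Truncated series: y(x) = 1 + x - 3 x^2 - (1/3) x^3 - (1/2) x^4 - (1/10) x^5 - (1/6) x^6 + O(x^7).

a_0 = 1; a_1 = 1; a_2 = -3; a_3 = -1/3; a_4 = -1/2; a_5 = -1/10; a_6 = -1/6


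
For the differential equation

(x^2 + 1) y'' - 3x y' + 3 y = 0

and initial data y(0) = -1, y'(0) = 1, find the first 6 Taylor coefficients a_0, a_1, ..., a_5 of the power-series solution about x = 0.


Ansatz: y(x) = sum_{n>=0} a_n x^n, so y'(x) = sum_{n>=1} n a_n x^(n-1) and y''(x) = sum_{n>=2} n(n-1) a_n x^(n-2).
Substitute into P(x) y'' + Q(x) y' + R(x) y = 0 with P(x) = x^2 + 1, Q(x) = -3x, R(x) = 3, and match powers of x.
Initial conditions: a_0 = -1, a_1 = 1.
Setting the coefficient of each power of x to zero and solving order by order (substituting the coefficients already found):
  x^0: 2 a_2 + 3 a_0 = 0  ->  2 a_2 = -3 a_0 = 3  ->  a_2 = 3/2
  x^1: 6 a_3 = 0  ->  a_3 = 0
  x^2: 12 a_4 - a_2 = 0  ->  12 a_4 = a_2 = 3/2  ->  a_4 = 1/8
  x^3: 20 a_5 = 0  ->  a_5 = 0
Truncated series: y(x) = -1 + x + (3/2) x^2 + (1/8) x^4 + O(x^6).

a_0 = -1; a_1 = 1; a_2 = 3/2; a_3 = 0; a_4 = 1/8; a_5 = 0


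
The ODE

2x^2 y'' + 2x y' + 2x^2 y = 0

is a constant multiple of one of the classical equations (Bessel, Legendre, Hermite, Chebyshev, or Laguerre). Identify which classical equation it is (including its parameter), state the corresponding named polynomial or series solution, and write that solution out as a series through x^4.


All three coefficients share the factor 2; dividing through by 2 gives  x^2 y'' + x y' + x^2 y = 0.
This matches the Bessel equation x^2 y'' + x y' + (x^2 - nu^2) y = 0 with nu^2 = 0, so nu = 0; the solution bounded at x = 0 is J_0(x).
Frobenius at x = 0: indicial roots ±nu; for r = nu the recurrence k(k + 2nu) c_k = -c_{k-2} gives the standard series J_nu(x) = sum_{k>=0} (-1)^k / (k! (k+nu)!) (x/2)^(2k+nu). Evaluate the first 3 terms:
  k = 0: (-1)^0 / (0! * 0! * 2^0) x^0 = 1/(1*1*1) x^0 = (1) x^0
  k = 1: (-1)^1 / (1! * 1! * 2^2) x^2 = -1/(1*1*4) x^2 = (-1/4) x^2
  k = 2: (-1)^2 / (2! * 2! * 2^4) x^4 = 1/(2*2*16) x^4 = (1/64) x^4
Hence J_0(x) = x^4/64 - x^2/4 + 1 + ....

J_0(x); series = x^4/64 - x^2/4 + 1


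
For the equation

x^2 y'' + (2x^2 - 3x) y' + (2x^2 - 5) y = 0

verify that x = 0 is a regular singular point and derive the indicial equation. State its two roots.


Divide by x^2 to reach normal form y'' + P_1(x) y' + P_2(x) y = 0 with P_1(x) = 2 - 3/x and P_2(x) = 2 - 5/x^2.
x = 0 is a singular point because the y'-coefficient 2 - 3/x has a pole at x = 0 and the y-coefficient 2 - 5/x^2 has a pole at x = 0.
It is a regular singular point because x P_1(x) = p(x) = 2x - 3 and x^2 P_2(x) = q(x) = 2x^2 - 5 are polynomials, hence analytic at x = 0.
p(0) = -3,  q(0) = -5.
Indicial equation: r(r-1) + p(0) r + q(0) = 0, i.e. r^2 + (p(0) - 1) r + q(0) = 0, i.e. r^2 - 4 r - 5 = 0.
Discriminant: (-4)^2 - 4(-5) = 36, so r = (4 ± 6)/2.
Solving: r_1 = 5, r_2 = -1.

indicial: r^2 - 4 r - 5 = 0; roots r_1 = 5, r_2 = -1


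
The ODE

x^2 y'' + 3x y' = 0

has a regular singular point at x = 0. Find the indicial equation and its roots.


Divide by x^2 to reach normal form y'' + P_1(x) y' + P_2(x) y = 0 with P_1(x) = 3/x and P_2(x) = 0.
x = 0 is a singular point because the y'-coefficient 3/x has a pole at x = 0.
It is a regular singular point because x P_1(x) = p(x) = 3 and x^2 P_2(x) = q(x) = 0 are polynomials, hence analytic at x = 0.
p(0) = 3,  q(0) = 0.
Indicial equation: r(r-1) + p(0) r + q(0) = 0, i.e. r^2 + (p(0) - 1) r + q(0) = 0, i.e. r^2 + 2 r = 0.
Discriminant: (2)^2 - 4(0) = 4, so r = (-2 ± 2)/2.
Solving: r_1 = 0, r_2 = -2.

indicial: r^2 + 2 r = 0; roots r_1 = 0, r_2 = -2


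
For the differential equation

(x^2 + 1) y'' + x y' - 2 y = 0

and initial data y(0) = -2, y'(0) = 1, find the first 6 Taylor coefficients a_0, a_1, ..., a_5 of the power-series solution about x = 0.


Ansatz: y(x) = sum_{n>=0} a_n x^n, so y'(x) = sum_{n>=1} n a_n x^(n-1) and y''(x) = sum_{n>=2} n(n-1) a_n x^(n-2).
Substitute into P(x) y'' + Q(x) y' + R(x) y = 0 with P(x) = x^2 + 1, Q(x) = x, R(x) = -2, and match powers of x.
Initial conditions: a_0 = -2, a_1 = 1.
Setting the coefficient of each power of x to zero and solving order by order (substituting the coefficients already found):
  x^0: 2 a_2 - 2 a_0 = 0  ->  2 a_2 = 2 a_0 = -4  ->  a_2 = -2
  x^1: 6 a_3 - a_1 = 0  ->  6 a_3 = a_1 = 1  ->  a_3 = 1/6
  x^2: 12 a_4 + 2 a_2 = 0  ->  12 a_4 = -2 a_2 = 4  ->  a_4 = 1/3
  x^3: 20 a_5 + 7 a_3 = 0  ->  20 a_5 = -7 a_3 = -7/6  ->  a_5 = -7/120
Truncated series: y(x) = -2 + x - 2 x^2 + (1/6) x^3 + (1/3) x^4 - (7/120) x^5 + O(x^6).

a_0 = -2; a_1 = 1; a_2 = -2; a_3 = 1/6; a_4 = 1/3; a_5 = -7/120


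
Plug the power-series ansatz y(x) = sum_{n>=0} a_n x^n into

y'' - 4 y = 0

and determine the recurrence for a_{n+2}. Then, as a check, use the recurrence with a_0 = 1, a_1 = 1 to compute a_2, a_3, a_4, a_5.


Substitute y = sum_n a_n x^n into y'' + (const) y = 0.
y''(x) = sum_{n>=0} (n+2)(n+1) a_{n+2} x^n.
The ODE becomes sum_n [(n+2)(n+1) a_{n+2} - 4 a_n] x^n = 0.
Setting each coefficient to zero gives the recurrence:
  (n+2)(n+1) a_{n+2} - 4 a_n = 0,
  a_{n+2} = 4 / ((n+1)(n+2)) a_n.

Check with a_0 = 1, a_1 = 1 (apply the recurrence for n = 0, 1, 2, 3): a_0 = 1, a_1 = 1, a_2 = 2, a_3 = 2/3, a_4 = 2/3, a_5 = 2/15.

a_{n+2} = 4/((n+1)(n+2)) * a_n; check: a_0 = 1, a_1 = 1, a_2 = 2, a_3 = 2/3, a_4 = 2/3, a_5 = 2/15


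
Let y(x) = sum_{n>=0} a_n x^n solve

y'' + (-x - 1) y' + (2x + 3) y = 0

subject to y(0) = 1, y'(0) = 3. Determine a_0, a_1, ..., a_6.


Ansatz: y(x) = sum_{n>=0} a_n x^n, so y'(x) = sum_{n>=1} n a_n x^(n-1) and y''(x) = sum_{n>=2} n(n-1) a_n x^(n-2).
Substitute into P(x) y'' + Q(x) y' + R(x) y = 0 with P(x) = 1, Q(x) = -x - 1, R(x) = 2x + 3, and match powers of x.
Initial conditions: a_0 = 1, a_1 = 3.
Setting the coefficient of each power of x to zero and solving order by order (substituting the coefficients already found):
  x^0: 2 a_2 - a_1 + 3 a_0 = 0  ->  2 a_2 = a_1 - 3 a_0 = 0  ->  a_2 = 0
  x^1: 6 a_3 - 2 a_2 + 2 a_1 + 2 a_0 = 0  ->  6 a_3 = 2 a_2 - 2 a_1 - 2 a_0 = -8  ->  a_3 = -4/3
  x^2: 12 a_4 - 3 a_3 + a_2 + 2 a_1 = 0  ->  12 a_4 = 3 a_3 - a_2 - 2 a_1 = -10  ->  a_4 = -5/6
  x^3: 20 a_5 - 4 a_4 + 2 a_2 = 0  ->  20 a_5 = 4 a_4 - 2 a_2 = -10/3  ->  a_5 = -1/6
  x^4: 30 a_6 - 5 a_5 - a_4 + 2 a_3 = 0  ->  30 a_6 = 5 a_5 + a_4 - 2 a_3 = 1  ->  a_6 = 1/30
Truncated series: y(x) = 1 + 3 x - (4/3) x^3 - (5/6) x^4 - (1/6) x^5 + (1/30) x^6 + O(x^7).

a_0 = 1; a_1 = 3; a_2 = 0; a_3 = -4/3; a_4 = -5/6; a_5 = -1/6; a_6 = 1/30


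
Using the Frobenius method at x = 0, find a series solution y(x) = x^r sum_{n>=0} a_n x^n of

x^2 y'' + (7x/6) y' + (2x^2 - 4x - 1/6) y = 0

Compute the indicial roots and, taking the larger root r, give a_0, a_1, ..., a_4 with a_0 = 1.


Write in Frobenius form y'' + (p(x)/x) y' + (q(x)/x^2) y = 0:
  p(x) = 7/6,  q(x) = 2x^2 - 4x - 1/6.
Indicial equation: r(r-1) + (7/6) r + (-1/6) = 0 -> roots r_1 = 1/3, r_2 = -1/2.
Take r = r_1 = 1/3. Let y(x) = x^r sum_{n>=0} a_n x^n with a_0 = 1.
Substitute y = x^r sum a_n x^n and match x^{r+n}. The recurrence is
  D(n) a_n - 4 a_{n-1} + 2 a_{n-2} = 0,  where D(n) = (r+n)(r+n-1) + (7/6)(r+n) + (-1/6).
  a_n = [4 a_{n-1} - 2 a_{n-2}] / D(n).
Since the indicial polynomial factors as (r - r_1)(r - r_2), D(n) = (r_1 + n - r_1)(r_1 + n - r_2) = n(n + 5/6).
Evaluating step by step (a_0 = 1):
  n = 1: D(1) = 1(1 + 5/6) = 11/6; numerator = 4(1) = 4; a_1 = (4)/(11/6) = 24/11
  n = 2: D(2) = 2(2 + 5/6) = 17/3; numerator = 4(24/11) - 2(1) = 74/11; a_2 = (74/11)/(17/3) = 222/187
  n = 3: D(3) = 3(3 + 5/6) = 23/2; numerator = 4(222/187) - 2(24/11) = 72/187; a_3 = (72/187)/(23/2) = 144/4301
  n = 4: D(4) = 4(4 + 5/6) = 58/3; numerator = 4(144/4301) - 2(222/187) = -876/391; a_4 = (-876/391)/(58/3) = -1314/11339

r = 1/3; a_0 = 1; a_1 = 24/11; a_2 = 222/187; a_3 = 144/4301; a_4 = -1314/11339


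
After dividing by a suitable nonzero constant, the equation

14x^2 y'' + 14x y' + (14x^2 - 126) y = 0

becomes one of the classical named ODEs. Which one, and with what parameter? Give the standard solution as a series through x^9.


All three coefficients share the factor 14; dividing through by 14 gives  x^2 y'' + x y' + (x^2 - 9) y = 0.
This matches the Bessel equation x^2 y'' + x y' + (x^2 - nu^2) y = 0 with nu^2 = 9, so nu = 3; the solution bounded at x = 0 is J_3(x).
Frobenius at x = 0: indicial roots ±nu; for r = nu the recurrence k(k + 2nu) c_k = -c_{k-2} gives the standard series J_nu(x) = sum_{k>=0} (-1)^k / (k! (k+nu)!) (x/2)^(2k+nu). Evaluate the first 4 terms:
  k = 0: (-1)^0 / (0! * 3! * 2^3) x^3 = 1/(1*6*8) x^3 = (1/48) x^3
  k = 1: (-1)^1 / (1! * 4! * 2^5) x^5 = -1/(1*24*32) x^5 = (-1/768) x^5
  k = 2: (-1)^2 / (2! * 5! * 2^7) x^7 = 1/(2*120*128) x^7 = (1/30720) x^7
  k = 3: (-1)^3 / (3! * 6! * 2^9) x^9 = -1/(6*720*512) x^9 = (-1/2211840) x^9
Hence J_3(x) = -x^9/2211840 + x^7/30720 - x^5/768 + x^3/48 + ....

J_3(x); series = -x^9/2211840 + x^7/30720 - x^5/768 + x^3/48


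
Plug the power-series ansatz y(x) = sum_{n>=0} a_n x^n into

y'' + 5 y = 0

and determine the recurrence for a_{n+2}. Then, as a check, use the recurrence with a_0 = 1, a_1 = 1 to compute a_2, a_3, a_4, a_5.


Substitute y = sum_n a_n x^n into y'' + (const) y = 0.
y''(x) = sum_{n>=0} (n+2)(n+1) a_{n+2} x^n.
The ODE becomes sum_n [(n+2)(n+1) a_{n+2} + 5 a_n] x^n = 0.
Setting each coefficient to zero gives the recurrence:
  (n+2)(n+1) a_{n+2} + 5 a_n = 0,
  a_{n+2} = -5 / ((n+1)(n+2)) a_n.

Check with a_0 = 1, a_1 = 1 (apply the recurrence for n = 0, 1, 2, 3): a_0 = 1, a_1 = 1, a_2 = -5/2, a_3 = -5/6, a_4 = 25/24, a_5 = 5/24.

a_{n+2} = -5/((n+1)(n+2)) * a_n; check: a_0 = 1, a_1 = 1, a_2 = -5/2, a_3 = -5/6, a_4 = 25/24, a_5 = 5/24


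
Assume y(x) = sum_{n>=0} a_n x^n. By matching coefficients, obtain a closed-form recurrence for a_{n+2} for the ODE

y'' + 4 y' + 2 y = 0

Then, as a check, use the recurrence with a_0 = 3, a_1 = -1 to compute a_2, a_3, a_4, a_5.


Substitute y = sum_n a_n x^n.
y''(x) has coefficient (n+2)(n+1) a_{n+2} at x^n;
4 y'(x) has coefficient 4 (n+1) a_{n+1} at x^n;
2 y(x) has coefficient 2 a_n at x^n.
Matching x^n: (n+2)(n+1) a_{n+2} + 4 (n+1) a_{n+1} + 2 a_n = 0.
Thus a_{n+2} = [-4 (n+1) a_{n+1} - 2 a_n] / ((n+1)(n+2)).

Check with a_0 = 3, a_1 = -1 (apply the recurrence for n = 0, 1, 2, 3): a_0 = 3, a_1 = -1, a_2 = -1, a_3 = 5/3, a_4 = -3/2, a_5 = 31/30.

a_(n+2) = [-4 (n+1) a_(n+1) - 2 a_n] / ((n+1)(n+2)); check: a_0 = 3, a_1 = -1, a_2 = -1, a_3 = 5/3, a_4 = -3/2, a_5 = 31/30


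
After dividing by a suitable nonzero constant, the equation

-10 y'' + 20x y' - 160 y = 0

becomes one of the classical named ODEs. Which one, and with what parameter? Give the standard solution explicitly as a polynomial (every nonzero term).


All three coefficients share the factor -10; dividing through by -10 gives  y'' - 2x y' + 16 y = 0.
This matches the Hermite equation y'' - 2x y' + 2n y = 0 with 2n = 16, so n = 8; the polynomial solution is H_8(x).
With y = sum_k a_k x^k, matching x^k gives (k+2)(k+1) a_{k+2} = 2(k - n) a_k = 2(k - 8) a_k. The right side vanishes at k = 8, so the series with the parity of 8 terminates at degree 8.
Standard normalization: leading coefficient of H_n is 2^n, so a_8 = 2^8 = 256. Work downward with a_k = (k+1)(k+2) a_{k+2} / (2(k - n)):
  a_6 = (7)(8)(256) / (2(6 - 8)) = 14336/(-4) = -3584
  a_4 = (5)(6)(-3584) / (2(4 - 8)) = -107520/(-8) = 13440
  a_2 = (3)(4)(13440) / (2(2 - 8)) = 161280/(-12) = -13440
  a_0 = (1)(2)(-13440) / (2(0 - 8)) = -26880/(-16) = 1680
Hence H_8(x) = 256 x^8 - 3584 x^6 + 13440 x^4 - 13440 x^2 + 1680.

H_8(x); series = 256 x^8 - 3584 x^6 + 13440 x^4 - 13440 x^2 + 1680


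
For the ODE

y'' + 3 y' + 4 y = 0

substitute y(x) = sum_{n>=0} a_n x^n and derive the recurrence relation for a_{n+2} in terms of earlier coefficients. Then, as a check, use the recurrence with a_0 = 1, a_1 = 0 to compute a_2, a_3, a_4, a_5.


Substitute y = sum_n a_n x^n.
y''(x) has coefficient (n+2)(n+1) a_{n+2} at x^n;
3 y'(x) has coefficient 3 (n+1) a_{n+1} at x^n;
4 y(x) has coefficient 4 a_n at x^n.
Matching x^n: (n+2)(n+1) a_{n+2} + 3 (n+1) a_{n+1} + 4 a_n = 0.
Thus a_{n+2} = [-3 (n+1) a_{n+1} - 4 a_n] / ((n+1)(n+2)).

Check with a_0 = 1, a_1 = 0 (apply the recurrence for n = 0, 1, 2, 3): a_0 = 1, a_1 = 0, a_2 = -2, a_3 = 2, a_4 = -5/6, a_5 = 1/10.

a_(n+2) = [-3 (n+1) a_(n+1) - 4 a_n] / ((n+1)(n+2)); check: a_0 = 1, a_1 = 0, a_2 = -2, a_3 = 2, a_4 = -5/6, a_5 = 1/10


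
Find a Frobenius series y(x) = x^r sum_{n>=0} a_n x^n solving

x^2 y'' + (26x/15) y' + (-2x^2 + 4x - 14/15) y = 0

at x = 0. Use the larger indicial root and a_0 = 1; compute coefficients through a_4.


Write in Frobenius form y'' + (p(x)/x) y' + (q(x)/x^2) y = 0:
  p(x) = 26/15,  q(x) = -2x^2 + 4x - 14/15.
Indicial equation: r(r-1) + (26/15) r + (-14/15) = 0 -> roots r_1 = 2/3, r_2 = -7/5.
Take r = r_1 = 2/3. Let y(x) = x^r sum_{n>=0} a_n x^n with a_0 = 1.
Substitute y = x^r sum a_n x^n and match x^{r+n}. The recurrence is
  D(n) a_n + 4 a_{n-1} - 2 a_{n-2} = 0,  where D(n) = (r+n)(r+n-1) + (26/15)(r+n) + (-14/15).
  a_n = [-4 a_{n-1} + 2 a_{n-2}] / D(n).
Since the indicial polynomial factors as (r - r_1)(r - r_2), D(n) = (r_1 + n - r_1)(r_1 + n - r_2) = n(n + 31/15).
Evaluating step by step (a_0 = 1):
  n = 1: D(1) = 1(1 + 31/15) = 46/15; numerator = -4(1) = -4; a_1 = (-4)/(46/15) = -30/23
  n = 2: D(2) = 2(2 + 31/15) = 122/15; numerator = -4(-30/23) + 2(1) = 166/23; a_2 = (166/23)/(122/15) = 1245/1403
  n = 3: D(3) = 3(3 + 31/15) = 76/5; numerator = -4(1245/1403) + 2(-30/23) = -8640/1403; a_3 = (-8640/1403)/(76/5) = -10800/26657
  n = 4: D(4) = 4(4 + 31/15) = 364/15; numerator = -4(-10800/26657) + 2(1245/1403) = 90510/26657; a_4 = (90510/26657)/(364/15) = 96975/693082

r = 2/3; a_0 = 1; a_1 = -30/23; a_2 = 1245/1403; a_3 = -10800/26657; a_4 = 96975/693082


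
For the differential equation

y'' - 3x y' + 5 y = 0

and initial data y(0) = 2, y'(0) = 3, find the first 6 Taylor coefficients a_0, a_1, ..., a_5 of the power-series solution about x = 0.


Ansatz: y(x) = sum_{n>=0} a_n x^n, so y'(x) = sum_{n>=1} n a_n x^(n-1) and y''(x) = sum_{n>=2} n(n-1) a_n x^(n-2).
Substitute into P(x) y'' + Q(x) y' + R(x) y = 0 with P(x) = 1, Q(x) = -3x, R(x) = 5, and match powers of x.
Initial conditions: a_0 = 2, a_1 = 3.
Setting the coefficient of each power of x to zero and solving order by order (substituting the coefficients already found):
  x^0: 2 a_2 + 5 a_0 = 0  ->  2 a_2 = -5 a_0 = -10  ->  a_2 = -5
  x^1: 6 a_3 + 2 a_1 = 0  ->  6 a_3 = -2 a_1 = -6  ->  a_3 = -1
  x^2: 12 a_4 - a_2 = 0  ->  12 a_4 = a_2 = -5  ->  a_4 = -5/12
  x^3: 20 a_5 - 4 a_3 = 0  ->  20 a_5 = 4 a_3 = -4  ->  a_5 = -1/5
Truncated series: y(x) = 2 + 3 x - 5 x^2 - x^3 - (5/12) x^4 - (1/5) x^5 + O(x^6).

a_0 = 2; a_1 = 3; a_2 = -5; a_3 = -1; a_4 = -5/12; a_5 = -1/5


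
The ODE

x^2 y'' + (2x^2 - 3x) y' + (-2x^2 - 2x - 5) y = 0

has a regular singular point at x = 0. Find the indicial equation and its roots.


Divide by x^2 to reach normal form y'' + P_1(x) y' + P_2(x) y = 0 with P_1(x) = 2 - 3/x and P_2(x) = -2 - 2/x - 5/x^2.
x = 0 is a singular point because the y'-coefficient 2 - 3/x has a pole at x = 0 and the y-coefficient -2 - 2/x - 5/x^2 has a pole at x = 0.
It is a regular singular point because x P_1(x) = p(x) = 2x - 3 and x^2 P_2(x) = q(x) = -2x^2 - 2x - 5 are polynomials, hence analytic at x = 0.
p(0) = -3,  q(0) = -5.
Indicial equation: r(r-1) + p(0) r + q(0) = 0, i.e. r^2 + (p(0) - 1) r + q(0) = 0, i.e. r^2 - 4 r - 5 = 0.
Discriminant: (-4)^2 - 4(-5) = 36, so r = (4 ± 6)/2.
Solving: r_1 = 5, r_2 = -1.

indicial: r^2 - 4 r - 5 = 0; roots r_1 = 5, r_2 = -1


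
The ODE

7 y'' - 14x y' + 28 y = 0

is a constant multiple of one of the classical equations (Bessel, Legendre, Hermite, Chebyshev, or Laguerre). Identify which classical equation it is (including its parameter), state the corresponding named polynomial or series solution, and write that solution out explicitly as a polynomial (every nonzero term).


All three coefficients share the factor 7; dividing through by 7 gives  y'' - 2x y' + 4 y = 0.
This matches the Hermite equation y'' - 2x y' + 2n y = 0 with 2n = 4, so n = 2; the polynomial solution is H_2(x).
With y = sum_k a_k x^k, matching x^k gives (k+2)(k+1) a_{k+2} = 2(k - n) a_k = 2(k - 2) a_k. The right side vanishes at k = 2, so the series with the parity of 2 terminates at degree 2.
Standard normalization: leading coefficient of H_n is 2^n, so a_2 = 2^2 = 4. Work downward with a_k = (k+1)(k+2) a_{k+2} / (2(k - n)):
  a_0 = (1)(2)(4) / (2(0 - 2)) = 8/(-4) = -2
Hence H_2(x) = 4 x^2 - 2.

H_2(x); series = 4 x^2 - 2


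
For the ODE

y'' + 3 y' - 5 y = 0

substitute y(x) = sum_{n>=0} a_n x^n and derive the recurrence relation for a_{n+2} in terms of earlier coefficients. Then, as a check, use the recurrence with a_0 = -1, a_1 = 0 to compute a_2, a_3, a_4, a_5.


Substitute y = sum_n a_n x^n.
y''(x) has coefficient (n+2)(n+1) a_{n+2} at x^n;
3 y'(x) has coefficient 3 (n+1) a_{n+1} at x^n;
-5 y(x) has coefficient -5 a_n at x^n.
Matching x^n: (n+2)(n+1) a_{n+2} + 3 (n+1) a_{n+1} - 5 a_n = 0.
Thus a_{n+2} = [-3 (n+1) a_{n+1} + 5 a_n] / ((n+1)(n+2)).

Check with a_0 = -1, a_1 = 0 (apply the recurrence for n = 0, 1, 2, 3): a_0 = -1, a_1 = 0, a_2 = -5/2, a_3 = 5/2, a_4 = -35/12, a_5 = 19/8.

a_(n+2) = [-3 (n+1) a_(n+1) + 5 a_n] / ((n+1)(n+2)); check: a_0 = -1, a_1 = 0, a_2 = -5/2, a_3 = 5/2, a_4 = -35/12, a_5 = 19/8


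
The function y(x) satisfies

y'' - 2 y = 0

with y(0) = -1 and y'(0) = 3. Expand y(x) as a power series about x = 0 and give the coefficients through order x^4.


Ansatz: y(x) = sum_{n>=0} a_n x^n, so y'(x) = sum_{n>=1} n a_n x^(n-1) and y''(x) = sum_{n>=2} n(n-1) a_n x^(n-2).
Substitute into P(x) y'' + Q(x) y' + R(x) y = 0 with P(x) = 1, Q(x) = 0, R(x) = -2, and match powers of x.
Initial conditions: a_0 = -1, a_1 = 3.
Setting the coefficient of each power of x to zero and solving order by order (substituting the coefficients already found):
  x^0: 2 a_2 - 2 a_0 = 0  ->  2 a_2 = 2 a_0 = -2  ->  a_2 = -1
  x^1: 6 a_3 - 2 a_1 = 0  ->  6 a_3 = 2 a_1 = 6  ->  a_3 = 1
  x^2: 12 a_4 - 2 a_2 = 0  ->  12 a_4 = 2 a_2 = -2  ->  a_4 = -1/6
Truncated series: y(x) = -1 + 3 x - x^2 + x^3 - (1/6) x^4 + O(x^5).

a_0 = -1; a_1 = 3; a_2 = -1; a_3 = 1; a_4 = -1/6


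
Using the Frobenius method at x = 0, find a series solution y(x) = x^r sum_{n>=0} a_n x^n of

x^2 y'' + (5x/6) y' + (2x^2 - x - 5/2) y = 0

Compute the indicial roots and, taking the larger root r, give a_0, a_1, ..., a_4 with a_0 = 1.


Write in Frobenius form y'' + (p(x)/x) y' + (q(x)/x^2) y = 0:
  p(x) = 5/6,  q(x) = 2x^2 - x - 5/2.
Indicial equation: r(r-1) + (5/6) r + (-5/2) = 0 -> roots r_1 = 5/3, r_2 = -3/2.
Take r = r_1 = 5/3. Let y(x) = x^r sum_{n>=0} a_n x^n with a_0 = 1.
Substitute y = x^r sum a_n x^n and match x^{r+n}. The recurrence is
  D(n) a_n - 1 a_{n-1} + 2 a_{n-2} = 0,  where D(n) = (r+n)(r+n-1) + (5/6)(r+n) + (-5/2).
  a_n = [1 a_{n-1} - 2 a_{n-2}] / D(n).
Since the indicial polynomial factors as (r - r_1)(r - r_2), D(n) = (r_1 + n - r_1)(r_1 + n - r_2) = n(n + 19/6).
Evaluating step by step (a_0 = 1):
  n = 1: D(1) = 1(1 + 19/6) = 25/6; numerator = 1(1) = 1; a_1 = (1)/(25/6) = 6/25
  n = 2: D(2) = 2(2 + 19/6) = 31/3; numerator = 1(6/25) - 2(1) = -44/25; a_2 = (-44/25)/(31/3) = -132/775
  n = 3: D(3) = 3(3 + 19/6) = 37/2; numerator = 1(-132/775) - 2(6/25) = -504/775; a_3 = (-504/775)/(37/2) = -1008/28675
  n = 4: D(4) = 4(4 + 19/6) = 86/3; numerator = 1(-1008/28675) - 2(-132/775) = 1752/5735; a_4 = (1752/5735)/(86/3) = 2628/246605

r = 5/3; a_0 = 1; a_1 = 6/25; a_2 = -132/775; a_3 = -1008/28675; a_4 = 2628/246605


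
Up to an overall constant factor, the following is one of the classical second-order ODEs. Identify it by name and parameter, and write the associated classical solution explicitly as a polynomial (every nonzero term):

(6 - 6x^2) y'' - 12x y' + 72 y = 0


All three coefficients share the factor 6; dividing through by 6 gives  (1 - x^2) y'' - 2x y' + 12 y = 0.
This matches the Legendre equation (1 - x^2) y'' - 2x y' + n(n+1) y = 0 (note the -2x y' term) with n(n+1) = 12, so n = 3; the polynomial solution is P_3(x).
With y = sum_k a_k x^k, matching x^k gives (k+2)(k+1) a_{k+2} = [k(k+1) - n(n+1)] a_k = (k - 3)(k + 4) a_k. The right side vanishes at k = 3, so the series with the parity of 3 terminates at degree 3.
Standard normalization (P_n(1) = 1): leading coefficient (2n)!/(2^n (n!)^2) = 720/(8*36) = 5/2, so a_3 = 5/2. Work downward with a_k = (k+1)(k+2) a_{k+2} / ((k - 3)(k + 4)):
  a_1 = (2)(3)(5/2) / ((1 - 3)(1 + 4)) = 15/(-10) = -3/2
Hence P_3(x) = 5 x^3/2 - 3 x/2.

P_3(x); series = 5 x^3/2 - 3 x/2


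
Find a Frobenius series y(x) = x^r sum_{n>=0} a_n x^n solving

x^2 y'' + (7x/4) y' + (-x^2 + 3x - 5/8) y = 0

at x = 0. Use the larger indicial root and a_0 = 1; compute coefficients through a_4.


Write in Frobenius form y'' + (p(x)/x) y' + (q(x)/x^2) y = 0:
  p(x) = 7/4,  q(x) = -x^2 + 3x - 5/8.
Indicial equation: r(r-1) + (7/4) r + (-5/8) = 0 -> roots r_1 = 1/2, r_2 = -5/4.
Take r = r_1 = 1/2. Let y(x) = x^r sum_{n>=0} a_n x^n with a_0 = 1.
Substitute y = x^r sum a_n x^n and match x^{r+n}. The recurrence is
  D(n) a_n + 3 a_{n-1} - 1 a_{n-2} = 0,  where D(n) = (r+n)(r+n-1) + (7/4)(r+n) + (-5/8).
  a_n = [-3 a_{n-1} + 1 a_{n-2}] / D(n).
Since the indicial polynomial factors as (r - r_1)(r - r_2), D(n) = (r_1 + n - r_1)(r_1 + n - r_2) = n(n + 7/4).
Evaluating step by step (a_0 = 1):
  n = 1: D(1) = 1(1 + 7/4) = 11/4; numerator = -3(1) = -3; a_1 = (-3)/(11/4) = -12/11
  n = 2: D(2) = 2(2 + 7/4) = 15/2; numerator = -3(-12/11) + 1(1) = 47/11; a_2 = (47/11)/(15/2) = 94/165
  n = 3: D(3) = 3(3 + 7/4) = 57/4; numerator = -3(94/165) + 1(-12/11) = -14/5; a_3 = (-14/5)/(57/4) = -56/285
  n = 4: D(4) = 4(4 + 7/4) = 23; numerator = -3(-56/285) + 1(94/165) = 3634/3135; a_4 = (3634/3135)/(23) = 158/3135

r = 1/2; a_0 = 1; a_1 = -12/11; a_2 = 94/165; a_3 = -56/285; a_4 = 158/3135


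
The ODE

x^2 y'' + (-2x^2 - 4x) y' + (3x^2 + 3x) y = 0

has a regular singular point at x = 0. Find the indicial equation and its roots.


Divide by x^2 to reach normal form y'' + P_1(x) y' + P_2(x) y = 0 with P_1(x) = -2 - 4/x and P_2(x) = 3 + 3/x.
x = 0 is a singular point because the y'-coefficient -2 - 4/x has a pole at x = 0 and the y-coefficient 3 + 3/x has a pole at x = 0.
It is a regular singular point because x P_1(x) = p(x) = -2x - 4 and x^2 P_2(x) = q(x) = 3x^2 + 3x are polynomials, hence analytic at x = 0.
p(0) = -4,  q(0) = 0.
Indicial equation: r(r-1) + p(0) r + q(0) = 0, i.e. r^2 + (p(0) - 1) r + q(0) = 0, i.e. r^2 - 5 r = 0.
Discriminant: (-5)^2 - 4(0) = 25, so r = (5 ± 5)/2.
Solving: r_1 = 5, r_2 = 0.

indicial: r^2 - 5 r = 0; roots r_1 = 5, r_2 = 0


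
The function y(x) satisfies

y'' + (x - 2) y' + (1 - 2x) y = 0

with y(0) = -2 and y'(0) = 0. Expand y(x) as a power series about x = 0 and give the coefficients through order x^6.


Ansatz: y(x) = sum_{n>=0} a_n x^n, so y'(x) = sum_{n>=1} n a_n x^(n-1) and y''(x) = sum_{n>=2} n(n-1) a_n x^(n-2).
Substitute into P(x) y'' + Q(x) y' + R(x) y = 0 with P(x) = 1, Q(x) = x - 2, R(x) = 1 - 2x, and match powers of x.
Initial conditions: a_0 = -2, a_1 = 0.
Setting the coefficient of each power of x to zero and solving order by order (substituting the coefficients already found):
  x^0: 2 a_2 - 2 a_1 + a_0 = 0  ->  2 a_2 = 2 a_1 - a_0 = 2  ->  a_2 = 1
  x^1: 6 a_3 - 4 a_2 + 2 a_1 - 2 a_0 = 0  ->  6 a_3 = 4 a_2 - 2 a_1 + 2 a_0 = 0  ->  a_3 = 0
  x^2: 12 a_4 - 6 a_3 + 3 a_2 - 2 a_1 = 0  ->  12 a_4 = 6 a_3 - 3 a_2 + 2 a_1 = -3  ->  a_4 = -1/4
  x^3: 20 a_5 - 8 a_4 + 4 a_3 - 2 a_2 = 0  ->  20 a_5 = 8 a_4 - 4 a_3 + 2 a_2 = 0  ->  a_5 = 0
  x^4: 30 a_6 - 10 a_5 + 5 a_4 - 2 a_3 = 0  ->  30 a_6 = 10 a_5 - 5 a_4 + 2 a_3 = 5/4  ->  a_6 = 1/24
Truncated series: y(x) = -2 + x^2 - (1/4) x^4 + (1/24) x^6 + O(x^7).

a_0 = -2; a_1 = 0; a_2 = 1; a_3 = 0; a_4 = -1/4; a_5 = 0; a_6 = 1/24


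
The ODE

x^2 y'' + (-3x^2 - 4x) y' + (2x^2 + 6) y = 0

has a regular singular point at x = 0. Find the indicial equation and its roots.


Divide by x^2 to reach normal form y'' + P_1(x) y' + P_2(x) y = 0 with P_1(x) = -3 - 4/x and P_2(x) = 2 + 6/x^2.
x = 0 is a singular point because the y'-coefficient -3 - 4/x has a pole at x = 0 and the y-coefficient 2 + 6/x^2 has a pole at x = 0.
It is a regular singular point because x P_1(x) = p(x) = -3x - 4 and x^2 P_2(x) = q(x) = 2x^2 + 6 are polynomials, hence analytic at x = 0.
p(0) = -4,  q(0) = 6.
Indicial equation: r(r-1) + p(0) r + q(0) = 0, i.e. r^2 + (p(0) - 1) r + q(0) = 0, i.e. r^2 - 5 r + 6 = 0.
Discriminant: (-5)^2 - 4(6) = 1, so r = (5 ± 1)/2.
Solving: r_1 = 3, r_2 = 2.

indicial: r^2 - 5 r + 6 = 0; roots r_1 = 3, r_2 = 2


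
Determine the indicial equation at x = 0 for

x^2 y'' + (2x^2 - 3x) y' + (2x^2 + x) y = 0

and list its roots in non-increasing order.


Divide by x^2 to reach normal form y'' + P_1(x) y' + P_2(x) y = 0 with P_1(x) = 2 - 3/x and P_2(x) = 2 + 1/x.
x = 0 is a singular point because the y'-coefficient 2 - 3/x has a pole at x = 0 and the y-coefficient 2 + 1/x has a pole at x = 0.
It is a regular singular point because x P_1(x) = p(x) = 2x - 3 and x^2 P_2(x) = q(x) = 2x^2 + x are polynomials, hence analytic at x = 0.
p(0) = -3,  q(0) = 0.
Indicial equation: r(r-1) + p(0) r + q(0) = 0, i.e. r^2 + (p(0) - 1) r + q(0) = 0, i.e. r^2 - 4 r = 0.
Discriminant: (-4)^2 - 4(0) = 16, so r = (4 ± 4)/2.
Solving: r_1 = 4, r_2 = 0.

indicial: r^2 - 4 r = 0; roots r_1 = 4, r_2 = 0


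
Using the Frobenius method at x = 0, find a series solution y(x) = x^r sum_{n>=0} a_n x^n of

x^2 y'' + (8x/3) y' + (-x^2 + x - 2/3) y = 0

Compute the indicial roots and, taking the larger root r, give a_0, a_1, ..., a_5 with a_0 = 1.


Write in Frobenius form y'' + (p(x)/x) y' + (q(x)/x^2) y = 0:
  p(x) = 8/3,  q(x) = -x^2 + x - 2/3.
Indicial equation: r(r-1) + (8/3) r + (-2/3) = 0 -> roots r_1 = 1/3, r_2 = -2.
Take r = r_1 = 1/3. Let y(x) = x^r sum_{n>=0} a_n x^n with a_0 = 1.
Substitute y = x^r sum a_n x^n and match x^{r+n}. The recurrence is
  D(n) a_n + 1 a_{n-1} - 1 a_{n-2} = 0,  where D(n) = (r+n)(r+n-1) + (8/3)(r+n) + (-2/3).
  a_n = [-1 a_{n-1} + 1 a_{n-2}] / D(n).
Since the indicial polynomial factors as (r - r_1)(r - r_2), D(n) = (r_1 + n - r_1)(r_1 + n - r_2) = n(n + 7/3).
Evaluating step by step (a_0 = 1):
  n = 1: D(1) = 1(1 + 7/3) = 10/3; numerator = -1(1) = -1; a_1 = (-1)/(10/3) = -3/10
  n = 2: D(2) = 2(2 + 7/3) = 26/3; numerator = -1(-3/10) + 1(1) = 13/10; a_2 = (13/10)/(26/3) = 3/20
  n = 3: D(3) = 3(3 + 7/3) = 16; numerator = -1(3/20) + 1(-3/10) = -9/20; a_3 = (-9/20)/(16) = -9/320
  n = 4: D(4) = 4(4 + 7/3) = 76/3; numerator = -1(-9/320) + 1(3/20) = 57/320; a_4 = (57/320)/(76/3) = 9/1280
  n = 5: D(5) = 5(5 + 7/3) = 110/3; numerator = -1(9/1280) + 1(-9/320) = -9/256; a_5 = (-9/256)/(110/3) = -27/28160

r = 1/3; a_0 = 1; a_1 = -3/10; a_2 = 3/20; a_3 = -9/320; a_4 = 9/1280; a_5 = -27/28160


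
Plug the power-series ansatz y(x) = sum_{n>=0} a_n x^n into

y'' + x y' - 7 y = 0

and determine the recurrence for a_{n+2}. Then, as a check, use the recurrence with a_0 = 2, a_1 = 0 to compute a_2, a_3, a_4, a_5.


Substitute y = sum_n a_n x^n.
y''(x) has coefficient (n+2)(n+1) a_{n+2} at x^n;
x y'(x) has coefficient n a_n at x^n (shift);
-7 y(x) has coefficient -7 a_n at x^n.
Matching x^n: (n+2)(n+1) a_{n+2} + (n - 7) a_n = 0.
Thus a_{n+2} = (-n + 7) / ((n+1)(n+2)) * a_n.

Check with a_0 = 2, a_1 = 0 (apply the recurrence for n = 0, 1, 2, 3): a_0 = 2, a_1 = 0, a_2 = 7, a_3 = 0, a_4 = 35/12, a_5 = 0.

a_(n+2) = (-n + 7) / ((n+1)(n+2)) * a_n; check: a_0 = 2, a_1 = 0, a_2 = 7, a_3 = 0, a_4 = 35/12, a_5 = 0


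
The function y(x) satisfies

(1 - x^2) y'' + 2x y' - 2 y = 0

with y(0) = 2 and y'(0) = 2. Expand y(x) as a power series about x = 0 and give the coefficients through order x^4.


Ansatz: y(x) = sum_{n>=0} a_n x^n, so y'(x) = sum_{n>=1} n a_n x^(n-1) and y''(x) = sum_{n>=2} n(n-1) a_n x^(n-2).
Substitute into P(x) y'' + Q(x) y' + R(x) y = 0 with P(x) = 1 - x^2, Q(x) = 2x, R(x) = -2, and match powers of x.
Initial conditions: a_0 = 2, a_1 = 2.
Setting the coefficient of each power of x to zero and solving order by order (substituting the coefficients already found):
  x^0: 2 a_2 - 2 a_0 = 0  ->  2 a_2 = 2 a_0 = 4  ->  a_2 = 2
  x^1: 6 a_3 = 0  ->  a_3 = 0
  x^2: 12 a_4 = 0  ->  a_4 = 0
Truncated series: y(x) = 2 + 2 x + 2 x^2 + O(x^5).

a_0 = 2; a_1 = 2; a_2 = 2; a_3 = 0; a_4 = 0


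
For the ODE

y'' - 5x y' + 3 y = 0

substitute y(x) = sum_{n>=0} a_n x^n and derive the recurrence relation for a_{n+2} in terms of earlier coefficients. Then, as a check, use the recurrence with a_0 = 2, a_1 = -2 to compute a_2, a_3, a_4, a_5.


Substitute y = sum_n a_n x^n.
y''(x) has coefficient (n+2)(n+1) a_{n+2} at x^n;
-5 x y'(x) has coefficient -5 n a_n at x^n (shift);
3 y(x) has coefficient 3 a_n at x^n.
Matching x^n: (n+2)(n+1) a_{n+2} + (-5n + 3) a_n = 0.
Thus a_{n+2} = (5n - 3) / ((n+1)(n+2)) * a_n.

Check with a_0 = 2, a_1 = -2 (apply the recurrence for n = 0, 1, 2, 3): a_0 = 2, a_1 = -2, a_2 = -3, a_3 = -2/3, a_4 = -7/4, a_5 = -2/5.

a_(n+2) = (5n - 3) / ((n+1)(n+2)) * a_n; check: a_0 = 2, a_1 = -2, a_2 = -3, a_3 = -2/3, a_4 = -7/4, a_5 = -2/5


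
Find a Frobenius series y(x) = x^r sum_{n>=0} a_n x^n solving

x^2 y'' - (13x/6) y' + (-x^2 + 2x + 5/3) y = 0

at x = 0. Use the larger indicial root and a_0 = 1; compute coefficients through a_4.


Write in Frobenius form y'' + (p(x)/x) y' + (q(x)/x^2) y = 0:
  p(x) = -13/6,  q(x) = -x^2 + 2x + 5/3.
Indicial equation: r(r-1) + (-13/6) r + (5/3) = 0 -> roots r_1 = 5/2, r_2 = 2/3.
Take r = r_1 = 5/2. Let y(x) = x^r sum_{n>=0} a_n x^n with a_0 = 1.
Substitute y = x^r sum a_n x^n and match x^{r+n}. The recurrence is
  D(n) a_n + 2 a_{n-1} - 1 a_{n-2} = 0,  where D(n) = (r+n)(r+n-1) + (-13/6)(r+n) + (5/3).
  a_n = [-2 a_{n-1} + 1 a_{n-2}] / D(n).
Since the indicial polynomial factors as (r - r_1)(r - r_2), D(n) = (r_1 + n - r_1)(r_1 + n - r_2) = n(n + 11/6).
Evaluating step by step (a_0 = 1):
  n = 1: D(1) = 1(1 + 11/6) = 17/6; numerator = -2(1) = -2; a_1 = (-2)/(17/6) = -12/17
  n = 2: D(2) = 2(2 + 11/6) = 23/3; numerator = -2(-12/17) + 1(1) = 41/17; a_2 = (41/17)/(23/3) = 123/391
  n = 3: D(3) = 3(3 + 11/6) = 29/2; numerator = -2(123/391) + 1(-12/17) = -522/391; a_3 = (-522/391)/(29/2) = -36/391
  n = 4: D(4) = 4(4 + 11/6) = 70/3; numerator = -2(-36/391) + 1(123/391) = 195/391; a_4 = (195/391)/(70/3) = 117/5474

r = 5/2; a_0 = 1; a_1 = -12/17; a_2 = 123/391; a_3 = -36/391; a_4 = 117/5474


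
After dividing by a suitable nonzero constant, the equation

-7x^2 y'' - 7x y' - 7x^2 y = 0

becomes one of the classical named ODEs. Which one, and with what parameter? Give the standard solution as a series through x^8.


All three coefficients share the factor -7; dividing through by -7 gives  x^2 y'' + x y' + x^2 y = 0.
This matches the Bessel equation x^2 y'' + x y' + (x^2 - nu^2) y = 0 with nu^2 = 0, so nu = 0; the solution bounded at x = 0 is J_0(x).
Frobenius at x = 0: indicial roots ±nu; for r = nu the recurrence k(k + 2nu) c_k = -c_{k-2} gives the standard series J_nu(x) = sum_{k>=0} (-1)^k / (k! (k+nu)!) (x/2)^(2k+nu). Evaluate the first 5 terms:
  k = 0: (-1)^0 / (0! * 0! * 2^0) x^0 = 1/(1*1*1) x^0 = (1) x^0
  k = 1: (-1)^1 / (1! * 1! * 2^2) x^2 = -1/(1*1*4) x^2 = (-1/4) x^2
  k = 2: (-1)^2 / (2! * 2! * 2^4) x^4 = 1/(2*2*16) x^4 = (1/64) x^4
  k = 3: (-1)^3 / (3! * 3! * 2^6) x^6 = -1/(6*6*64) x^6 = (-1/2304) x^6
  k = 4: (-1)^4 / (4! * 4! * 2^8) x^8 = 1/(24*24*256) x^8 = (1/147456) x^8
Hence J_0(x) = x^8/147456 - x^6/2304 + x^4/64 - x^2/4 + 1 + ....

J_0(x); series = x^8/147456 - x^6/2304 + x^4/64 - x^2/4 + 1


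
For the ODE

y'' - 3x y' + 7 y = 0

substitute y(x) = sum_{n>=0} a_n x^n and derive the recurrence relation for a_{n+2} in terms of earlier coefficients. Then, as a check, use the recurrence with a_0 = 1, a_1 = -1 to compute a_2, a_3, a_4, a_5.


Substitute y = sum_n a_n x^n.
y''(x) has coefficient (n+2)(n+1) a_{n+2} at x^n;
-3 x y'(x) has coefficient -3 n a_n at x^n (shift);
7 y(x) has coefficient 7 a_n at x^n.
Matching x^n: (n+2)(n+1) a_{n+2} + (-3n + 7) a_n = 0.
Thus a_{n+2} = (3n - 7) / ((n+1)(n+2)) * a_n.

Check with a_0 = 1, a_1 = -1 (apply the recurrence for n = 0, 1, 2, 3): a_0 = 1, a_1 = -1, a_2 = -7/2, a_3 = 2/3, a_4 = 7/24, a_5 = 1/15.

a_(n+2) = (3n - 7) / ((n+1)(n+2)) * a_n; check: a_0 = 1, a_1 = -1, a_2 = -7/2, a_3 = 2/3, a_4 = 7/24, a_5 = 1/15
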